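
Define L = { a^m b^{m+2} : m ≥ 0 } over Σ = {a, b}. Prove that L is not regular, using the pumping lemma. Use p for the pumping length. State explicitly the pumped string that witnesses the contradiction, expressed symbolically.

Assume L is regular; let p be its pumping constant.
Take w = a^p b^{p+2}. Then w ∈ L and |w| = 2p+2 ≥ p.
Write w = xyz as guaranteed by the lemma, with |xy| ≤ p and y is nonempty.
Since the first p symbols of w are all a's and |xy| ≤ p, y lies entirely in the leading a-block: y = a^k for some k with 1 ≤ k ≤ p.
Pump with i = 2: xy^2z = a^{p+k} b^{p+2}. For this to lie in L we would need p+2 = (p+k)+2, which forces k = 0. But k ≥ 1, so xy^2z ∉ L.
Contradiction. Therefore L is not regular.

a^{p+k} b^{p+2}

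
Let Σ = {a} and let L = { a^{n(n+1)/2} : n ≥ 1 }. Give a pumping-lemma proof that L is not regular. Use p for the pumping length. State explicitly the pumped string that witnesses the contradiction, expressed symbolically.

Assume L is regular. Let p be the pumping length given by the pumping lemma.
Take w = a^{p(p+1)/2} ∈ L with |w| = p(p+1)/2 ≥ p.
Write w = xyz as guaranteed by the lemma, with |xy| ≤ p and |y| ≥ 1.
Then y = a^k for some k with 1 ≤ k ≤ p.
Pump with i = 2: xy^2z = a^{p(p+1)/2+k}. Since 1 ≤ k ≤ p, p(p+1)/2 < p(p+1)/2+k ≤ p(p+1)/2+p < (p+1)(p+2)/2, so p(p+1)/2+k is strictly between consecutive triangular numbers. So xy^2z ∉ L.
Contradiction. Therefore L is not regular.

a^{p(p+1)/2+k}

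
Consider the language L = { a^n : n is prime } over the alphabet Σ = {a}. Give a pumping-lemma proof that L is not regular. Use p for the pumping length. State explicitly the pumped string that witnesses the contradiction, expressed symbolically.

a^{q(1+k)}

Assume L is regular. Let p be the pumping length given by the pumping lemma.
Let q be a prime with q ≥ p+2 (infinitely many primes exist), and take w = a^q ∈ L with |w| = q ≥ p.
By the pumping lemma, w = xyz with |xy| ≤ p and y is nonempty.
Then y = a^k for some k with 1 ≤ k ≤ p.
Since 1 ≤ k ≤ p, |xz| = q-k. Pump with i = q+1: |xy^{q+1}z| = (q-k)+(q+1)k = q+qk = q(1+k), which is composite (both factors ≥ 2). So xy^{q+1}z = a^{q(1+k)} ∉ L.
Contradiction. Therefore L is not regular.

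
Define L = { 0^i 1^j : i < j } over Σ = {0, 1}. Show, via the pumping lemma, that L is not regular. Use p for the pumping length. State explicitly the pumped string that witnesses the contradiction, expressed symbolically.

Toward a contradiction, assume L is regular with pumping length p.
Choose w = 0^p 1^{p+1} ∈ L, with |w| = 2p+1 ≥ p.
Write w = xyz as guaranteed by the lemma, with |xy| ≤ p and y is nonempty.
The first p characters of w are 0's, so xy (and hence y) consists only of 0's. Write y = 0^k, 1 ≤ k ≤ p.
Consider xy^2z = 0^{p+k} 1^{p+1}. Since k ≥ 1, the 0-count p+k is at least p+1, so i < j fails; thus xy^2z ∉ L.
This is a contradiction; hence L is not regular.

0^{p+k} 1^{p+1}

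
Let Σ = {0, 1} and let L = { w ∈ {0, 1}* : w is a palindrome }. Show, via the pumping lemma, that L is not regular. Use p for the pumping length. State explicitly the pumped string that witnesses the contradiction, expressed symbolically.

Assume L is regular. Let p be the pumping length given by the pumping lemma.
Take w = 0^p 1 0^p, a palindrome of length 2p+1 ≥ p.
By the pumping lemma, w = xyz with |xy| ≤ p and |y| > 0.
Because |xy| ≤ p and w begins with p copies of 0, we have y = 0^k with 1 ≤ k ≤ p.
Pump with i = 2: xy^2z = 0^{p+k} 1 0^p. Its reverse is 0^p 1 0^{p+k}, which differs from xy^2z since k ≥ 1. So xy^2z is not a palindrome and xy^2z ∉ L.
Contradiction. Therefore L is not regular.

0^{p+k} 1 0^p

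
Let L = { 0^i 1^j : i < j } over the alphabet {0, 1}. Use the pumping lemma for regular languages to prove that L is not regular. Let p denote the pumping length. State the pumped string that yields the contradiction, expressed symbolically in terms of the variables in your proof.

0^{p+k} 1^{p+1}

Assume L is regular. Let p be the pumping length given by the pumping lemma.
Choose w = 0^p 1^{p+1} ∈ L, with |w| = 2p+1 ≥ p.
The pumping lemma gives a decomposition w = xyz where |xy| ≤ p and |y| ≥ 1.
The first p characters of w are 0's, so xy (and hence y) consists only of 0's. Write y = 0^k, 1 ≤ k ≤ p.
Consider xy^2z = 0^{p+k} 1^{p+1}. Since k ≥ 1, the 0-count p+k is at least p+1, so i < j fails; thus xy^2z ∉ L.
Contradiction. Therefore L is not regular.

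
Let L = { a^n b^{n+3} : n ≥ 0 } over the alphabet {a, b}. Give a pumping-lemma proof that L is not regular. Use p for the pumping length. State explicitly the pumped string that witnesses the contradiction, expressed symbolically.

a^{p+k} b^{p+3}

Toward a contradiction, assume L is regular with pumping length p.
Take w = a^p b^{p+3}. Then w ∈ L and |w| = 2p+3 ≥ p.
Write w = xyz as guaranteed by the lemma, with |xy| ≤ p and y is nonempty.
Because |xy| ≤ p and w begins with p copies of a, we have y = a^k with 1 ≤ k ≤ p.
Pump with i = 2: xy^2z = a^{p+k} b^{p+3}. For this to lie in L we would need p+3 = (p+k)+3, which forces k = 0. But k ≥ 1, so xy^2z ∉ L.
This contradicts the pumping lemma, so L is not regular.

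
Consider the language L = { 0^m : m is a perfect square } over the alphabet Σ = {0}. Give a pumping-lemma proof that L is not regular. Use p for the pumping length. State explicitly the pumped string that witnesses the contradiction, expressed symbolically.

Assume L is regular. Let p be the pumping length given by the pumping lemma.
Take w = 0^{p²} ∈ L with |w| = p² ≥ p.
The pumping lemma gives a decomposition w = xyz where |xy| ≤ p and |y| ≥ 1.
Then y = 0^k for some k with 1 ≤ k ≤ p.
Pump with i = 2: xy^2z = 0^{p²+k}. Since 1 ≤ k ≤ p, p² < p²+k ≤ p²+p < (p+1)², so p²+k lies strictly between consecutive squares and is not a perfect square. So xy^2z ∉ L.
This is a contradiction; hence L is not regular.

0^{p²+k}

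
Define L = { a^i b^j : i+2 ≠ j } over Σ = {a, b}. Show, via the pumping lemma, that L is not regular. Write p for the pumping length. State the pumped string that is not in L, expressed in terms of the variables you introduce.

Toward a contradiction, assume L is regular with pumping length p.
Choose w = a^p b^{p+p!+2}. Since p ≠ (p+p!+2)-2 = p+p!, w ∈ L; and |w| ≥ p.
The pumping lemma gives a decomposition w = xyz where |xy| ≤ p and |y| ≥ 1.
Since the first p symbols of w are all a's and |xy| ≤ p, y lies entirely in the leading a-block: y = a^k for some k with 1 ≤ k ≤ p.
Since 1 ≤ k ≤ p, k divides p!; set t = 1 + p!/k. Then xy^t z has p + (p!/k)·k = p + p! copies of a. Now the a-count is p+p! and (b-count)-2 = (p+p!+2)-2 = p+p!, so i+2 ≠ j fails. So xy^t z = a^{p+p!} b^{p+p!+2} ∉ L.
This contradicts the pumping lemma, so L is not regular.

a^{p+p!} b^{p+p!+2}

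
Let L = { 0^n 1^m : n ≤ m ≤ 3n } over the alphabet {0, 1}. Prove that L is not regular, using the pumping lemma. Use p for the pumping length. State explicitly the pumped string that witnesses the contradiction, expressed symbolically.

Assume L is regular; let p be its pumping constant.
Take w = 0^p 1^p ∈ L (since p ≤ p ≤ 3p), with |w| = 2p ≥ p.
By the pumping lemma, w = xyz with |xy| ≤ p and |y| > 0.
The first p characters of w are 0's, so xy (and hence y) consists only of 0's. Write y = 0^k, 1 ≤ k ≤ p.
Pump with i = 2: xy^2z = 0^{p+k} 1^p. Now n = p+k > p = m, so the condition n ≤ m fails. Thus xy^2z ∉ L.
This is a contradiction; hence L is not regular.

0^{p+k} 1^p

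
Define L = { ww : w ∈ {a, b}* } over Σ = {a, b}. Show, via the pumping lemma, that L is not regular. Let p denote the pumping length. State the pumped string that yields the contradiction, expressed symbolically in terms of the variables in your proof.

a^{p+k} b^p a^p b^p

Toward a contradiction, assume L is regular with pumping length p.
Take w = a^p b^p a^p b^p = uu where u = a^pb^p; then w ∈ L and |w| = 4p ≥ p.
By the pumping lemma, w = xyz with |xy| ≤ p and y is nonempty.
Because |xy| ≤ p and w begins with p copies of a, we have y = a^k with 1 ≤ k ≤ p.
Pump with i = 2: xy^2z = a^{p+k} b^p a^p b^p, of length 4p+k. Suppose this equals vv. The string starts with a and ends with b, so v does too; thus the boundary between the two copies of v is a b→a transition. There is exactly one such transition, at position 2p+k, so |v| = 2p+k and |vv| = 4p+2k ≠ 4p+k since k ≥ 1. So xy^2z ∉ L.
This is a contradiction; hence L is not regular.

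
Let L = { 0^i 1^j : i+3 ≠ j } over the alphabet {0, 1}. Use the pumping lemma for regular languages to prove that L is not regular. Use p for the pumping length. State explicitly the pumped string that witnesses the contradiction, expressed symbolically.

0^{p+p!} 1^{p+p!+3}

Toward a contradiction, assume L is regular with pumping length p.
Choose w = 0^p 1^{p+p!+3}. Since p ≠ (p+p!+3)-3 = p+p!, w ∈ L; and |w| ≥ p.
By the pumping lemma, w = xyz with |xy| ≤ p and |y| > 0.
Because |xy| ≤ p and w begins with p copies of 0, we have y = 0^k with 1 ≤ k ≤ p.
Since 1 ≤ k ≤ p, k divides p!; set t = 1 + p!/k. Then xy^t z has p + (p!/k)·k = p + p! copies of 0. Now the 0-count is p+p! and (1-count)-3 = (p+p!+3)-3 = p+p!, so i+3 ≠ j fails. So xy^t z = 0^{p+p!} 1^{p+p!+3} ∉ L.
This is a contradiction; hence L is not regular.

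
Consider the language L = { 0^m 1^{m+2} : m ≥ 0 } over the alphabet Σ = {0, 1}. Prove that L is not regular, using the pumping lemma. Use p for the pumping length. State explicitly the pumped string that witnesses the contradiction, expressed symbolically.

0^{p+k} 1^{p+2}

Suppose for contradiction that L is regular, and let p be the pumping length.
Let w = 0^p 1^{p+2} ∈ L; note |w| = 2p+2 ≥ p.
By the pumping lemma, w = xyz with |xy| ≤ p and |y| > 0.
Since the first p symbols of w are all 0's and |xy| ≤ p, y lies entirely in the leading 0-block: y = 0^k for some k with 1 ≤ k ≤ p.
Pump with i = 2: xy^2z = 0^{p+k} 1^{p+2}. For this to lie in L we would need p+2 = (p+k)+2, which forces k = 0. But k ≥ 1, so xy^2z ∉ L.
Contradiction. Therefore L is not regular.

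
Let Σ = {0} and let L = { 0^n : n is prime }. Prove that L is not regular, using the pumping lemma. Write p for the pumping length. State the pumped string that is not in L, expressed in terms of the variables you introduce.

Assume L is regular; let p be its pumping constant.
Let q be a prime with q ≥ p+2 (infinitely many primes exist), and take w = 0^q ∈ L with |w| = q ≥ p.
By the pumping lemma, w = xyz with |xy| ≤ p and |y| > 0.
Then y = 0^k for some k with 1 ≤ k ≤ p.
Since 1 ≤ k ≤ p, |xz| = q-k. Pump with i = q+1: |xy^{q+1}z| = (q-k)+(q+1)k = q+qk = q(1+k), which is composite (both factors ≥ 2). So xy^{q+1}z = 0^{q(1+k)} ∉ L.
This contradicts the pumping lemma, so L is not regular.

0^{q(1+k)}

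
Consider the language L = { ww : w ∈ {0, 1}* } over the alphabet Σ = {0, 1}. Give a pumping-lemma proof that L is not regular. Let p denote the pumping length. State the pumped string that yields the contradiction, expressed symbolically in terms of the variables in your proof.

0^{p+k} 1^p 0^p 1^p

Assume L is regular. Let p be the pumping length given by the pumping lemma.
Take w = 0^p 1^p 0^p 1^p = uu where u = 0^p1^p; then w ∈ L and |w| = 4p ≥ p.
Write w = xyz as guaranteed by the lemma, with |xy| ≤ p and |y| > 0.
Because |xy| ≤ p and w begins with p copies of 0, we have y = 0^k with 1 ≤ k ≤ p.
Pump with i = 2: xy^2z = 0^{p+k} 1^p 0^p 1^p, of length 4p+k. Suppose this equals vv. The string starts with 0 and ends with 1, so v does too; thus the boundary between the two copies of v is a 1→0 transition. There is exactly one such transition, at position 2p+k, so |v| = 2p+k and |vv| = 4p+2k ≠ 4p+k since k ≥ 1. So xy^2z ∉ L.
Contradiction. Therefore L is not regular.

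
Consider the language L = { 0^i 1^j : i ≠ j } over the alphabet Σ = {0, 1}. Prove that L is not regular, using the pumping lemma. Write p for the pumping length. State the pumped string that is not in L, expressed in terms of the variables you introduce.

0^{p+p!} 1^{p+p!}

Assume L is regular; let p be its pumping constant.
Choose w = 0^p 1^{p+p!}. Since p ≠ p+p!, w ∈ L; and |w| ≥ p.
By the pumping lemma, w = xyz with |xy| ≤ p and |y| ≥ 1.
Since the first p symbols of w are all 0's and |xy| ≤ p, y lies entirely in the leading 0-block: y = 0^k for some k with 1 ≤ k ≤ p.
Since 1 ≤ k ≤ p, k divides p!; set t = 1 + p!/k. Then xy^t z has p + (p!/k)·k = p + p! copies of 0. Now the 0-count equals the 1-count, so i ≠ j fails. So xy^t z = 0^{p+p!} 1^{p+p!} ∉ L.
Contradiction. Therefore L is not regular.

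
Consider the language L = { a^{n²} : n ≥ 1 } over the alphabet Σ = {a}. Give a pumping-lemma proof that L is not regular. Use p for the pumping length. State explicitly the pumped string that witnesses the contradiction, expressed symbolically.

Assume L is regular; let p be its pumping constant.
Take w = a^{p²} ∈ L with |w| = p² ≥ p.
Write w = xyz as guaranteed by the lemma, with |xy| ≤ p and y is nonempty.
Then y = a^k for some k with 1 ≤ k ≤ p.
Pump with i = 2: xy^2z = a^{p²+k}. Since 1 ≤ k ≤ p, p² < p²+k ≤ p²+p < (p+1)², so p²+k lies strictly between consecutive squares and is not a perfect square. So xy^2z ∉ L.
This is a contradiction; hence L is not regular.

a^{p²+k}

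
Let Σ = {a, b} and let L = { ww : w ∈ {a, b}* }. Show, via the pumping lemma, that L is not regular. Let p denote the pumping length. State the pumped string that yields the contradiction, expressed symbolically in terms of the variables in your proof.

Suppose for contradiction that L is regular, and let p be the pumping length.
Take w = a^p b^p a^p b^p = uu where u = a^pb^p; then w ∈ L and |w| = 4p ≥ p.
Write w = xyz as guaranteed by the lemma, with |xy| ≤ p and |y| ≥ 1.
Because |xy| ≤ p and w begins with p copies of a, we have y = a^k with 1 ≤ k ≤ p.
Pump with i = 2: xy^2z = a^{p+k} b^p a^p b^p, of length 4p+k. Suppose this equals vv. The string starts with a and ends with b, so v does too; thus the boundary between the two copies of v is a b→a transition. There is exactly one such transition, at position 2p+k, so |v| = 2p+k and |vv| = 4p+2k ≠ 4p+k since k ≥ 1. So xy^2z ∉ L.
Contradiction. Therefore L is not regular.

a^{p+k} b^p a^p b^p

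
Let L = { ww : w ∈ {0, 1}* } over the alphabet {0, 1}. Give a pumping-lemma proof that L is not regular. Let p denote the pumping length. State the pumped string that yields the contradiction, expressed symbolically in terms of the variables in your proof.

Assume L is regular; let p be its pumping constant.
Take w = 0^p 1^p 0^p 1^p = uu where u = 0^p1^p; then w ∈ L and |w| = 4p ≥ p.
The pumping lemma gives a decomposition w = xyz where |xy| ≤ p and |y| > 0.
The first p characters of w are 0's, so xy (and hence y) consists only of 0's. Write y = 0^k, 1 ≤ k ≤ p.
Pump with i = 2: xy^2z = 0^{p+k} 1^p 0^p 1^p, of length 4p+k. Suppose this equals vv. The string starts with 0 and ends with 1, so v does too; thus the boundary between the two copies of v is a 1→0 transition. There is exactly one such transition, at position 2p+k, so |v| = 2p+k and |vv| = 4p+2k ≠ 4p+k since k ≥ 1. So xy^2z ∉ L.
This contradicts the pumping lemma, so L is not regular.

0^{p+k} 1^p 0^p 1^p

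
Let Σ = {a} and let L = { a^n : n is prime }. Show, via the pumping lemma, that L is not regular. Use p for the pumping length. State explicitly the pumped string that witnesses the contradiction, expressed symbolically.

Assume L is regular; let p be its pumping constant.
Let q be a prime with q ≥ p+2 (infinitely many primes exist), and take w = a^q ∈ L with |w| = q ≥ p.
Write w = xyz as guaranteed by the lemma, with |xy| ≤ p and |y| > 0.
Then y = a^k for some k with 1 ≤ k ≤ p.
Since 1 ≤ k ≤ p, |xz| = q-k. Pump with i = q+1: |xy^{q+1}z| = (q-k)+(q+1)k = q+qk = q(1+k), which is composite (both factors ≥ 2). So xy^{q+1}z = a^{q(1+k)} ∉ L.
This contradicts the pumping lemma, so L is not regular.

a^{q(1+k)}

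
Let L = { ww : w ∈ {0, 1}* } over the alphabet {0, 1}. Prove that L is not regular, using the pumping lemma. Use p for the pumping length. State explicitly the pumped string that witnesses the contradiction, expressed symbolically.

Assume L is regular; let p be its pumping constant.
Take w = 0^p 1^p 0^p 1^p = uu where u = 0^p1^p; then w ∈ L and |w| = 4p ≥ p.
By the pumping lemma, w = xyz with |xy| ≤ p and |y| > 0.
Because |xy| ≤ p and w begins with p copies of 0, we have y = 0^k with 1 ≤ k ≤ p.
Pump with i = 2: xy^2z = 0^{p+k} 1^p 0^p 1^p, of length 4p+k. Suppose this equals vv. The string starts with 0 and ends with 1, so v does too; thus the boundary between the two copies of v is a 1→0 transition. There is exactly one such transition, at position 2p+k, so |v| = 2p+k and |vv| = 4p+2k ≠ 4p+k since k ≥ 1. So xy^2z ∉ L.
This contradicts the pumping lemma, so L is not regular.

0^{p+k} 1^p 0^p 1^p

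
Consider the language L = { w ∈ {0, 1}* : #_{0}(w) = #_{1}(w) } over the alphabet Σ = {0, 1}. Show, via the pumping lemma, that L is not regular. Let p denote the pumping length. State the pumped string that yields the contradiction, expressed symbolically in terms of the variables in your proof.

Assume L is regular. Let p be the pumping length given by the pumping lemma.
Choose w = 0^p 1^p ∈ L with |w| = 2p ≥ p.
The pumping lemma gives a decomposition w = xyz where |xy| ≤ p and y is nonempty.
The first p characters of w are 0's, so xy (and hence y) consists only of 0's. Write y = 0^k, 1 ≤ k ≤ p.
Pump with i = 2: xy^2z = 0^{p+k} 1^p has p+k occurrences of 0 but only p of 1. Since k ≥ 1 the counts differ, so xy^2z ∉ L.
This contradicts the pumping lemma, so L is not regular.

0^{p+k} 1^p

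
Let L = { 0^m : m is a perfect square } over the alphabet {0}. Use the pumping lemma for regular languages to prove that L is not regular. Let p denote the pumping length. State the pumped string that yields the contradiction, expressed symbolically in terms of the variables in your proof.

Assume L is regular. Let p be the pumping length given by the pumping lemma.
Take w = 0^{p²} ∈ L with |w| = p² ≥ p.
By the pumping lemma, w = xyz with |xy| ≤ p and |y| ≥ 1.
Then y = 0^k for some k with 1 ≤ k ≤ p.
Pump with i = 2: xy^2z = 0^{p²+k}. Since 1 ≤ k ≤ p, p² < p²+k ≤ p²+p < (p+1)², so p²+k lies strictly between consecutive squares and is not a perfect square. So xy^2z ∉ L.
This is a contradiction; hence L is not regular.

0^{p²+k}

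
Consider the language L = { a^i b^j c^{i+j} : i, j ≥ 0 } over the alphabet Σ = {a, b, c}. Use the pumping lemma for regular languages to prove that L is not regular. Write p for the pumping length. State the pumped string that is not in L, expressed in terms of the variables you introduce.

a^{p+k} b^p c^{2p}

Suppose for contradiction that L is regular, and let p be the pumping length.
Take w = a^p b^p c^{2p} ∈ L (with i=j=p, i+j=2p), |w| = 4p ≥ p.
The pumping lemma gives a decomposition w = xyz where |xy| ≤ p and |y| > 0.
The first p characters of w are a's, so xy (and hence y) consists only of a's. Write y = a^k, 1 ≤ k ≤ p.
Consider xy^2z = a^{p+k} b^p c^{2p}. Now the a- and b-counts sum to 2p+k, but the c-count is 2p ≠ 2p+k. So xy^2z ∉ L.
This is a contradiction; hence L is not regular.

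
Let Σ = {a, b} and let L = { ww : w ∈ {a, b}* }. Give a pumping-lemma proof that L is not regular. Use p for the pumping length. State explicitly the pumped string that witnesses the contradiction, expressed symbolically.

Assume L is regular. Let p be the pumping length given by the pumping lemma.
Take w = a^p b^p a^p b^p = uu where u = a^pb^p; then w ∈ L and |w| = 4p ≥ p.
The pumping lemma gives a decomposition w = xyz where |xy| ≤ p and y is nonempty.
Because |xy| ≤ p and w begins with p copies of a, we have y = a^k with 1 ≤ k ≤ p.
Pump with i = 2: xy^2z = a^{p+k} b^p a^p b^p, of length 4p+k. Suppose this equals vv. The string starts with a and ends with b, so v does too; thus the boundary between the two copies of v is a b→a transition. There is exactly one such transition, at position 2p+k, so |v| = 2p+k and |vv| = 4p+2k ≠ 4p+k since k ≥ 1. So xy^2z ∉ L.
This is a contradiction; hence L is not regular.

a^{p+k} b^p a^p b^p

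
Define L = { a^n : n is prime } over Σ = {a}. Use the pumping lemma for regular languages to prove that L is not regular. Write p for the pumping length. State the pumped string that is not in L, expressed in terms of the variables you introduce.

a^{q(1+k)}

Suppose for contradiction that L is regular, and let p be the pumping length.
Let q be a prime with q ≥ p+2 (infinitely many primes exist), and take w = a^q ∈ L with |w| = q ≥ p.
The pumping lemma gives a decomposition w = xyz where |xy| ≤ p and |y| > 0.
Then y = a^k for some k with 1 ≤ k ≤ p.
Since 1 ≤ k ≤ p, |xz| = q-k. Pump with i = q+1: |xy^{q+1}z| = (q-k)+(q+1)k = q+qk = q(1+k), which is composite (both factors ≥ 2). So xy^{q+1}z = a^{q(1+k)} ∉ L.
Contradiction. Therefore L is not regular.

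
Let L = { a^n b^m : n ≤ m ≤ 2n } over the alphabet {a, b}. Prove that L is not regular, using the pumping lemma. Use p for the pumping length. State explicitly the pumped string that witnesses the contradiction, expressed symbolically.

Assume L is regular; let p be its pumping constant.
Take w = a^p b^p ∈ L (since p ≤ p ≤ 2p), with |w| = 2p ≥ p.
Write w = xyz as guaranteed by the lemma, with |xy| ≤ p and y is nonempty.
The first p characters of w are a's, so xy (and hence y) consists only of a's. Write y = a^k, 1 ≤ k ≤ p.
Pump with i = 2: xy^2z = a^{p+k} b^p. Now n = p+k > p = m, so the condition n ≤ m fails. Thus xy^2z ∉ L.
Contradiction. Therefore L is not regular.

a^{p+k} b^p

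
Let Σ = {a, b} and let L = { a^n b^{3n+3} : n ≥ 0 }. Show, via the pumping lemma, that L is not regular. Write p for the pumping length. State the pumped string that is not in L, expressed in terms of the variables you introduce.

a^{p+k} b^{3p+3}

Toward a contradiction, assume L is regular with pumping length p.
Let w = a^p b^{3p+3} ∈ L; note |w| = 4p+3 ≥ p.
By the pumping lemma, w = xyz with |xy| ≤ p and |y| ≥ 1.
Since the first p symbols of w are all a's and |xy| ≤ p, y lies entirely in the leading a-block: y = a^k for some k with 1 ≤ k ≤ p.
Pump with i = 2: xy^2z = a^{p+k} b^{3p+3}. For this to lie in L we would need 3p+3 = 3(p+k)+3, which forces k = 0. But k ≥ 1, so xy^2z ∉ L.
This is a contradiction; hence L is not regular.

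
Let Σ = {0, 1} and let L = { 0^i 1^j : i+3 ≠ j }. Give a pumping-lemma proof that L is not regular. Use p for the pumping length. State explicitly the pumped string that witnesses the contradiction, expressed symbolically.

Suppose for contradiction that L is regular, and let p be the pumping length.
Choose w = 0^p 1^{p+p!+3}. Since p ≠ (p+p!+3)-3 = p+p!, w ∈ L; and |w| ≥ p.
Write w = xyz as guaranteed by the lemma, with |xy| ≤ p and |y| > 0.
Since the first p symbols of w are all 0's and |xy| ≤ p, y lies entirely in the leading 0-block: y = 0^k for some k with 1 ≤ k ≤ p.
Since 1 ≤ k ≤ p, k divides p!; set t = 1 + p!/k. Then xy^t z has p + (p!/k)·k = p + p! copies of 0. Now the 0-count is p+p! and (1-count)-3 = (p+p!+3)-3 = p+p!, so i+3 ≠ j fails. So xy^t z = 0^{p+p!} 1^{p+p!+3} ∉ L.
This is a contradiction; hence L is not regular.

0^{p+p!} 1^{p+p!+3}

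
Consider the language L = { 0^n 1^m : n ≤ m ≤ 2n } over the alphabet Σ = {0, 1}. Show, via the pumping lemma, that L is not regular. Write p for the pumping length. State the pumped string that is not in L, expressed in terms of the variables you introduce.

Suppose for contradiction that L is regular, and let p be the pumping length.
Take w = 0^p 1^p ∈ L (since p ≤ p ≤ 2p), with |w| = 2p ≥ p.
The pumping lemma gives a decomposition w = xyz where |xy| ≤ p and |y| ≥ 1.
Because |xy| ≤ p and w begins with p copies of 0, we have y = 0^k with 1 ≤ k ≤ p.
Pump with i = 2: xy^2z = 0^{p+k} 1^p. Now n = p+k > p = m, so the condition n ≤ m fails. Thus xy^2z ∉ L.
This is a contradiction; hence L is not regular.

0^{p+k} 1^p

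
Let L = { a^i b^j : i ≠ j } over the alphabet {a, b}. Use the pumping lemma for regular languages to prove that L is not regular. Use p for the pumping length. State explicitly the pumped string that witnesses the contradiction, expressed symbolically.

Toward a contradiction, assume L is regular with pumping length p.
Choose w = a^p b^{p+p!}. Since p ≠ p+p!, w ∈ L; and |w| ≥ p.
Write w = xyz as guaranteed by the lemma, with |xy| ≤ p and |y| > 0.
Since the first p symbols of w are all a's and |xy| ≤ p, y lies entirely in the leading a-block: y = a^k for some k with 1 ≤ k ≤ p.
Since 1 ≤ k ≤ p, k divides p!; set t = 1 + p!/k. Then xy^t z has p + (p!/k)·k = p + p! copies of a. Now the a-count equals the b-count, so i ≠ j fails. So xy^t z = a^{p+p!} b^{p+p!} ∉ L.
This is a contradiction; hence L is not regular.

a^{p+p!} b^{p+p!}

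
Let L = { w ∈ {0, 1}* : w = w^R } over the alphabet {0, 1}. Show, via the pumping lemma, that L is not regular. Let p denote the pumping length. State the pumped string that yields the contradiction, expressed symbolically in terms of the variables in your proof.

Toward a contradiction, assume L is regular with pumping length p.
Take w = 0^p 1 0^p, a palindrome of length 2p+1 ≥ p.
Write w = xyz as guaranteed by the lemma, with |xy| ≤ p and y is nonempty.
Because |xy| ≤ p and w begins with p copies of 0, we have y = 0^k with 1 ≤ k ≤ p.
Pump with i = 2: xy^2z = 0^{p+k} 1 0^p. Its reverse is 0^p 1 0^{p+k}, which differs from xy^2z since k ≥ 1. So xy^2z is not a palindrome and xy^2z ∉ L.
Contradiction. Therefore L is not regular.

0^{p+k} 1 0^p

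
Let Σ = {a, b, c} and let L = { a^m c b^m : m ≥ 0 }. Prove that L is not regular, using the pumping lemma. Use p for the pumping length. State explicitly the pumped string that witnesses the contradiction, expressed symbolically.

Assume L is regular. Let p be the pumping length given by the pumping lemma.
Take w = a^p c b^p ∈ L with |w| = 2p+1 ≥ p.
Write w = xyz as guaranteed by the lemma, with |xy| ≤ p and y is nonempty.
The first p characters of w are a's, so xy (and hence y) consists only of a's. Write y = a^k, 1 ≤ k ≤ p.
Pump with i = 2: xy^2z = a^{p+k} c b^p, which would require p+k = p. But k ≥ 1, so xy^2z ∉ L.
Contradiction. Therefore L is not regular.

a^{p+k} c b^p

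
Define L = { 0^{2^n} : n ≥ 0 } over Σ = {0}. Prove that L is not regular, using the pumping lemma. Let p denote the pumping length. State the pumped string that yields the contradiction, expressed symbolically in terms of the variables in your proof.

0^{2^p+k}

Assume L is regular; let p be its pumping constant.
Take w = 0^{2^p} ∈ L with |w| = 2^p ≥ p.
The pumping lemma gives a decomposition w = xyz where |xy| ≤ p and |y| > 0.
Then y = 0^k for some k with 1 ≤ k ≤ p.
Pump with i = 2: xy^2z = 0^{2^p+k}. Since 1 ≤ k ≤ p < 2^p, we have 2^p < 2^p+k < 2^{p+1}, so 2^p+k is not a power of 2. So xy^2z ∉ L.
Contradiction. Therefore L is not regular.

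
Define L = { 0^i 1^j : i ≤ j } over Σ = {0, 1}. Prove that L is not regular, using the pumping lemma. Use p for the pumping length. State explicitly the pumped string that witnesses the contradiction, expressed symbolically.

Assume L is regular. Let p be the pumping length given by the pumping lemma.
Choose w = 0^p 1^p ∈ L, with |w| = 2p ≥ p.
The pumping lemma gives a decomposition w = xyz where |xy| ≤ p and y is nonempty.
Since the first p symbols of w are all 0's and |xy| ≤ p, y lies entirely in the leading 0-block: y = 0^k for some k with 1 ≤ k ≤ p.
Consider xy^2z = 0^{p+k} 1^p. Since k ≥ 1, the 0-count p+k exceeds the 1-count p, so i ≤ j fails; thus xy^2z ∉ L.
This is a contradiction; hence L is not regular.

0^{p+k} 1^p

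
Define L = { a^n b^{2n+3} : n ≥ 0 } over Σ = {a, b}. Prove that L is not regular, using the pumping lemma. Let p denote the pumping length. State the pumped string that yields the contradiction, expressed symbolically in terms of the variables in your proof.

Suppose for contradiction that L is regular, and let p be the pumping length.
Let w = a^p b^{2p+3} ∈ L; note |w| = 3p+3 ≥ p.
By the pumping lemma, w = xyz with |xy| ≤ p and |y| ≥ 1.
The first p characters of w are a's, so xy (and hence y) consists only of a's. Write y = a^k, 1 ≤ k ≤ p.
Pump with i = 2: xy^2z = a^{p+k} b^{2p+3}. For this to lie in L we would need 2p+3 = 2(p+k)+3, which forces k = 0. But k ≥ 1, so xy^2z ∉ L.
Contradiction. Therefore L is not regular.

a^{p+k} b^{2p+3}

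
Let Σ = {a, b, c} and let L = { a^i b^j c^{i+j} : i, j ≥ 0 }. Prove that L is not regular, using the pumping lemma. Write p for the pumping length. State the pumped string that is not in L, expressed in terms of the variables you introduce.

a^{p+k} b^p c^{2p}

Assume L is regular; let p be its pumping constant.
Take w = a^p b^p c^{2p} ∈ L (with i=j=p, i+j=2p), |w| = 4p ≥ p.
By the pumping lemma, w = xyz with |xy| ≤ p and |y| > 0.
The first p characters of w are a's, so xy (and hence y) consists only of a's. Write y = a^k, 1 ≤ k ≤ p.
Consider xy^2z = a^{p+k} b^p c^{2p}. Now the a- and b-counts sum to 2p+k, but the c-count is 2p ≠ 2p+k. So xy^2z ∉ L.
Contradiction. Therefore L is not regular.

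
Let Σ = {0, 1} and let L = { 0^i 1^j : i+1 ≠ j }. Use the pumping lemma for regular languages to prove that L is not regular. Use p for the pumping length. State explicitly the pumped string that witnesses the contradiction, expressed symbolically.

Toward a contradiction, assume L is regular with pumping length p.
Choose w = 0^p 1^{p+p!+1}. Since p ≠ (p+p!+1)-1 = p+p!, w ∈ L; and |w| ≥ p.
The pumping lemma gives a decomposition w = xyz where |xy| ≤ p and |y| > 0.
Because |xy| ≤ p and w begins with p copies of 0, we have y = 0^k with 1 ≤ k ≤ p.
Since 1 ≤ k ≤ p, k divides p!; set t = 1 + p!/k. Then xy^t z has p + (p!/k)·k = p + p! copies of 0. Now the 0-count is p+p! and (1-count)-1 = (p+p!+1)-1 = p+p!, so i+1 ≠ j fails. So xy^t z = 0^{p+p!} 1^{p+p!+1} ∉ L.
This contradicts the pumping lemma, so L is not regular.

0^{p+p!} 1^{p+p!+1}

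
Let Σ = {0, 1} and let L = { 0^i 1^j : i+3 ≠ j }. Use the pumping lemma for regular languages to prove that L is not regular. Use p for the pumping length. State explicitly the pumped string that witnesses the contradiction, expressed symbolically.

0^{p+p!} 1^{p+p!+3}

Assume L is regular; let p be its pumping constant.
Choose w = 0^p 1^{p+p!+3}. Since p ≠ (p+p!+3)-3 = p+p!, w ∈ L; and |w| ≥ p.
By the pumping lemma, w = xyz with |xy| ≤ p and |y| ≥ 1.
Since the first p symbols of w are all 0's and |xy| ≤ p, y lies entirely in the leading 0-block: y = 0^k for some k with 1 ≤ k ≤ p.
Since 1 ≤ k ≤ p, k divides p!; set t = 1 + p!/k. Then xy^t z has p + (p!/k)·k = p + p! copies of 0. Now the 0-count is p+p! and (1-count)-3 = (p+p!+3)-3 = p+p!, so i+3 ≠ j fails. So xy^t z = 0^{p+p!} 1^{p+p!+3} ∉ L.
This is a contradiction; hence L is not regular.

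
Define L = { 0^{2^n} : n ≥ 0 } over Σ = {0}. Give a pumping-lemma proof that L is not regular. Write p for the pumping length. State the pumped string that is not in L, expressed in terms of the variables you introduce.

0^{2^p+k}

Toward a contradiction, assume L is regular with pumping length p.
Take w = 0^{2^p} ∈ L with |w| = 2^p ≥ p.
Write w = xyz as guaranteed by the lemma, with |xy| ≤ p and |y| ≥ 1.
Then y = 0^k for some k with 1 ≤ k ≤ p.
Pump with i = 2: xy^2z = 0^{2^p+k}. Since 1 ≤ k ≤ p < 2^p, we have 2^p < 2^p+k < 2^{p+1}, so 2^p+k is not a power of 2. So xy^2z ∉ L.
This is a contradiction; hence L is not regular.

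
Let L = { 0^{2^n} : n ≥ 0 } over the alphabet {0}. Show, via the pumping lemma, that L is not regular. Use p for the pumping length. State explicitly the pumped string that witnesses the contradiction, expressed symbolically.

0^{2^p+k}

Assume L is regular. Let p be the pumping length given by the pumping lemma.
Take w = 0^{2^p} ∈ L with |w| = 2^p ≥ p.
The pumping lemma gives a decomposition w = xyz where |xy| ≤ p and |y| ≥ 1.
Then y = 0^k for some k with 1 ≤ k ≤ p.
Pump with i = 2: xy^2z = 0^{2^p+k}. Since 1 ≤ k ≤ p < 2^p, we have 2^p < 2^p+k < 2^{p+1}, so 2^p+k is not a power of 2. So xy^2z ∉ L.
This is a contradiction; hence L is not regular.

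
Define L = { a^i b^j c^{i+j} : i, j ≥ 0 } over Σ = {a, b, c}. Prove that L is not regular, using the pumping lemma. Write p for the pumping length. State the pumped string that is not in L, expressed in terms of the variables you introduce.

a^{p+k} b^p c^{2p}

Assume L is regular. Let p be the pumping length given by the pumping lemma.
Take w = a^p b^p c^{2p} ∈ L (with i=j=p, i+j=2p), |w| = 4p ≥ p.
Write w = xyz as guaranteed by the lemma, with |xy| ≤ p and |y| > 0.
Since the first p symbols of w are all a's and |xy| ≤ p, y lies entirely in the leading a-block: y = a^k for some k with 1 ≤ k ≤ p.
Consider xy^2z = a^{p+k} b^p c^{2p}. Now the a- and b-counts sum to 2p+k, but the c-count is 2p ≠ 2p+k. So xy^2z ∉ L.
This is a contradiction; hence L is not regular.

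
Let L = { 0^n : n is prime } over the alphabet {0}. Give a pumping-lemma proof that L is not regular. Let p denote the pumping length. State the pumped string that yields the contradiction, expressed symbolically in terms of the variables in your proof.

0^{q(1+k)}

Assume L is regular; let p be its pumping constant.
Let q be a prime with q ≥ p+2 (infinitely many primes exist), and take w = 0^q ∈ L with |w| = q ≥ p.
Write w = xyz as guaranteed by the lemma, with |xy| ≤ p and |y| > 0.
Then y = 0^k for some k with 1 ≤ k ≤ p.
Since 1 ≤ k ≤ p, |xz| = q-k. Pump with i = q+1: |xy^{q+1}z| = (q-k)+(q+1)k = q+qk = q(1+k), which is composite (both factors ≥ 2). So xy^{q+1}z = 0^{q(1+k)} ∉ L.
This is a contradiction; hence L is not regular.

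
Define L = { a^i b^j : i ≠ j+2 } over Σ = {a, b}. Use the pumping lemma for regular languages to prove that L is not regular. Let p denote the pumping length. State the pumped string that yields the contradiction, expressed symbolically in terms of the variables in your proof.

Assume L is regular; let p be its pumping constant.
Choose w = a^p b^{p+p!-2}. Since p ≠ (p+p!-2)+2 = p+p!, w ∈ L; and |w| ≥ p.
Write w = xyz as guaranteed by the lemma, with |xy| ≤ p and y is nonempty.
Because |xy| ≤ p and w begins with p copies of a, we have y = a^k with 1 ≤ k ≤ p.
Since 1 ≤ k ≤ p, k divides p!; set t = 1 + p!/k. Then xy^t z has p + (p!/k)·k = p + p! copies of a. Now the a-count is p+p! and (b-count)+2 = (p+p!-2)+2 = p+p!, so i ≠ j+2 fails. So xy^t z = a^{p+p!} b^{p+p!-2} ∉ L.
This is a contradiction; hence L is not regular.

a^{p+p!} b^{p+p!-2}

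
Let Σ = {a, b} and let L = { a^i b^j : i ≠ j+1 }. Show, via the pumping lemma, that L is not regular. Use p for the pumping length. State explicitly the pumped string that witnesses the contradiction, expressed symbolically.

Toward a contradiction, assume L is regular with pumping length p.
Choose w = a^p b^{p+p!-1}. Since p ≠ (p+p!-1)+1 = p+p!, w ∈ L; and |w| ≥ p.
The pumping lemma gives a decomposition w = xyz where |xy| ≤ p and |y| ≥ 1.
Because |xy| ≤ p and w begins with p copies of a, we have y = a^k with 1 ≤ k ≤ p.
Since 1 ≤ k ≤ p, k divides p!; set t = 1 + p!/k. Then xy^t z has p + (p!/k)·k = p + p! copies of a. Now the a-count is p+p! and (b-count)+1 = (p+p!-1)+1 = p+p!, so i ≠ j+1 fails. So xy^t z = a^{p+p!} b^{p+p!-1} ∉ L.
This is a contradiction; hence L is not regular.

a^{p+p!} b^{p+p!-1}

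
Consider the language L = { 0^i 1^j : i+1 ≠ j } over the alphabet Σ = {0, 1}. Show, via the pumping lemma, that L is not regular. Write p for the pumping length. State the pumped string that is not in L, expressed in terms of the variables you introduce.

Assume L is regular. Let p be the pumping length given by the pumping lemma.
Choose w = 0^p 1^{p+p!+1}. Since p ≠ (p+p!+1)-1 = p+p!, w ∈ L; and |w| ≥ p.
Write w = xyz as guaranteed by the lemma, with |xy| ≤ p and y is nonempty.
The first p characters of w are 0's, so xy (and hence y) consists only of 0's. Write y = 0^k, 1 ≤ k ≤ p.
Since 1 ≤ k ≤ p, k divides p!; set t = 1 + p!/k. Then xy^t z has p + (p!/k)·k = p + p! copies of 0. Now the 0-count is p+p! and (1-count)-1 = (p+p!+1)-1 = p+p!, so i+1 ≠ j fails. So xy^t z = 0^{p+p!} 1^{p+p!+1} ∉ L.
This is a contradiction; hence L is not regular.

0^{p+p!} 1^{p+p!+1}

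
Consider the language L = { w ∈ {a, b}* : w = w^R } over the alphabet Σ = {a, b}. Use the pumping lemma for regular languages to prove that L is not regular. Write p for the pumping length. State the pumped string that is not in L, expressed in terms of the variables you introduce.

a^{p+k} b a^p

Assume L is regular. Let p be the pumping length given by the pumping lemma.
Take w = a^p b a^p, a palindrome of length 2p+1 ≥ p.
By the pumping lemma, w = xyz with |xy| ≤ p and |y| ≥ 1.
The first p characters of w are a's, so xy (and hence y) consists only of a's. Write y = a^k, 1 ≤ k ≤ p.
Pump with i = 2: xy^2z = a^{p+k} b a^p. Its reverse is a^p b a^{p+k}, which differs from xy^2z since k ≥ 1. So xy^2z is not a palindrome and xy^2z ∉ L.
Contradiction. Therefore L is not regular.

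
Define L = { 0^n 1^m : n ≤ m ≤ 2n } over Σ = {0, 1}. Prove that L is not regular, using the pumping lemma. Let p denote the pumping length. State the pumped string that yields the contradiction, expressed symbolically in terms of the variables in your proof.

0^{p+k} 1^p

Assume L is regular; let p be its pumping constant.
Take w = 0^p 1^p ∈ L (since p ≤ p ≤ 2p), with |w| = 2p ≥ p.
By the pumping lemma, w = xyz with |xy| ≤ p and y is nonempty.
Because |xy| ≤ p and w begins with p copies of 0, we have y = 0^k with 1 ≤ k ≤ p.
Pump with i = 2: xy^2z = 0^{p+k} 1^p. Now n = p+k > p = m, so the condition n ≤ m fails. Thus xy^2z ∉ L.
Contradiction. Therefore L is not regular.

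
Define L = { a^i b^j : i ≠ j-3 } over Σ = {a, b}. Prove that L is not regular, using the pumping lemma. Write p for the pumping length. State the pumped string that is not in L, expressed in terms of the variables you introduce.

Toward a contradiction, assume L is regular with pumping length p.
Choose w = a^p b^{p+p!+3}. Since p ≠ (p+p!+3)-3 = p+p!, w ∈ L; and |w| ≥ p.
The pumping lemma gives a decomposition w = xyz where |xy| ≤ p and |y| ≥ 1.
The first p characters of w are a's, so xy (and hence y) consists only of a's. Write y = a^k, 1 ≤ k ≤ p.
Since 1 ≤ k ≤ p, k divides p!; set t = 1 + p!/k. Then xy^t z has p + (p!/k)·k = p + p! copies of a. Now the a-count is p+p! and (b-count)-3 = (p+p!+3)-3 = p+p!, so i ≠ j-3 fails. So xy^t z = a^{p+p!} b^{p+p!+3} ∉ L.
This is a contradiction; hence L is not regular.

a^{p+p!} b^{p+p!+3}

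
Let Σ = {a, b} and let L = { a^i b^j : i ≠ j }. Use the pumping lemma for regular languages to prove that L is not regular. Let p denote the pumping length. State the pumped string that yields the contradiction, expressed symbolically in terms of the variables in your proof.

Assume L is regular. Let p be the pumping length given by the pumping lemma.
Choose w = a^p b^{p+p!}. Since p ≠ p+p!, w ∈ L; and |w| ≥ p.
By the pumping lemma, w = xyz with |xy| ≤ p and |y| > 0.
The first p characters of w are a's, so xy (and hence y) consists only of a's. Write y = a^k, 1 ≤ k ≤ p.
Since 1 ≤ k ≤ p, k divides p!; set t = 1 + p!/k. Then xy^t z has p + (p!/k)·k = p + p! copies of a. Now the a-count equals the b-count, so i ≠ j fails. So xy^t z = a^{p+p!} b^{p+p!} ∉ L.
This is a contradiction; hence L is not regular.

a^{p+p!} b^{p+p!}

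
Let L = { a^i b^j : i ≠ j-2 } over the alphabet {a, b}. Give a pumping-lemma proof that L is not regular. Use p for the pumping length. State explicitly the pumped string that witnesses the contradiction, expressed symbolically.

a^{p+p!} b^{p+p!+2}

Toward a contradiction, assume L is regular with pumping length p.
Choose w = a^p b^{p+p!+2}. Since p ≠ (p+p!+2)-2 = p+p!, w ∈ L; and |w| ≥ p.
The pumping lemma gives a decomposition w = xyz where |xy| ≤ p and |y| ≥ 1.
The first p characters of w are a's, so xy (and hence y) consists only of a's. Write y = a^k, 1 ≤ k ≤ p.
Since 1 ≤ k ≤ p, k divides p!; set t = 1 + p!/k. Then xy^t z has p + (p!/k)·k = p + p! copies of a. Now the a-count is p+p! and (b-count)-2 = (p+p!+2)-2 = p+p!, so i ≠ j-2 fails. So xy^t z = a^{p+p!} b^{p+p!+2} ∉ L.
This contradicts the pumping lemma, so L is not regular.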